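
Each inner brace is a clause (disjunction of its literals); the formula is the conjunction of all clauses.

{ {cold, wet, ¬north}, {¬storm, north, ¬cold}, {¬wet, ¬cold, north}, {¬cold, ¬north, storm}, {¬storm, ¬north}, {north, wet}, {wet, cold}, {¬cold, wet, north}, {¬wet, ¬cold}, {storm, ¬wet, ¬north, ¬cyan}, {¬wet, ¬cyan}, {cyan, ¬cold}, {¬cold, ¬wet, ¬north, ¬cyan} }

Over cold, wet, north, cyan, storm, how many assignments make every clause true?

3

There are 2^5 = 32 truth assignments over (cold, wet, north, cyan, storm).
Split on wet. With wet = True, the clauses containing wet are satisfied and ¬wet drops from the rest; 3 of the 2^4 = 16 assignments to the other variables satisfy what remains.
With wet = False, by the same count on the reduced clause set, 0 assignments work.
(One model: cold=F, wet=T, north=F, cyan=F, storm=F.)
Total: 3 + 0 = 3.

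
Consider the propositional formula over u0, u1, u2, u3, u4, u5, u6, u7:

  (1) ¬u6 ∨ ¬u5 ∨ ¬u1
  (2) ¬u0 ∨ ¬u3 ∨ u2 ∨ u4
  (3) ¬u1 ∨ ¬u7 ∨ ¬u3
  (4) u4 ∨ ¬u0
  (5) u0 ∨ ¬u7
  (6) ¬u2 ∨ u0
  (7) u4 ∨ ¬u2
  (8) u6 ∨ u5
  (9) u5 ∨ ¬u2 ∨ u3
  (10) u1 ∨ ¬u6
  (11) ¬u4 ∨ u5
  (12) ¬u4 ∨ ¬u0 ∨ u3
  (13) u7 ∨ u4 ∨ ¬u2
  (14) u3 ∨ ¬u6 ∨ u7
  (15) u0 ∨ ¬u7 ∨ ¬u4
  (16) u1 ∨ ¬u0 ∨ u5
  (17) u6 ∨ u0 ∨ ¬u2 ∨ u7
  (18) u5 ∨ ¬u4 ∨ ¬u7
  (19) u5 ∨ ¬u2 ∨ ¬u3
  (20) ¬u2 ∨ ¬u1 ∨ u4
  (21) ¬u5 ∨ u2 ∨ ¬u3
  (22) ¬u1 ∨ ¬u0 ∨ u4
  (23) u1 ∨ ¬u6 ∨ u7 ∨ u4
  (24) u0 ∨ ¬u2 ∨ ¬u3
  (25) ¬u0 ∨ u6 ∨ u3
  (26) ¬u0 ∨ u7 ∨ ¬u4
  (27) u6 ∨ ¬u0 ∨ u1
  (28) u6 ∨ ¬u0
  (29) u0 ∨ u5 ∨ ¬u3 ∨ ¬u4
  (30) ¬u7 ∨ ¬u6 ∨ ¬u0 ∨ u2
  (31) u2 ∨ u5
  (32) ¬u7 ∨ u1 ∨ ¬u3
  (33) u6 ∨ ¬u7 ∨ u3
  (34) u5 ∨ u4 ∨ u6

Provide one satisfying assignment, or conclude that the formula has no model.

u0 ↦ False, u1 ↦ False, u2 ↦ False, u3 ↦ False, u4 ↦ True, u5 ↦ True, u6 ↦ False, u7 ↦ False

Branch on u4: set u4 = True.
From the singleton clause (u5), u5 = True.
Branch on u6: set u6 = False.
From the singleton clause (¬u0), u0 = False.
From the singleton clause (¬u7), u7 = False.
From the singleton clause (¬u2), u2 = False.
From the singleton clause (¬u3), u3 = False.
Every clause is now satisfied; u1 is unconstrained.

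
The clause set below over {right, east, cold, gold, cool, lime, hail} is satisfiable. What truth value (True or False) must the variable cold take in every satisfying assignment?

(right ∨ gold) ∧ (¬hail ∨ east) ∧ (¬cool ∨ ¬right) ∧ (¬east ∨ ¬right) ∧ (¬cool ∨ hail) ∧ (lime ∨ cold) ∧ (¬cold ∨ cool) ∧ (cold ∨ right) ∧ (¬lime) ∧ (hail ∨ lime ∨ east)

Suppose cold = False.
The clause (lime) is unit, so lime = True.
But (¬lime) is also a unit clause — contradiction.
So every satisfying assignment has cold = True.

True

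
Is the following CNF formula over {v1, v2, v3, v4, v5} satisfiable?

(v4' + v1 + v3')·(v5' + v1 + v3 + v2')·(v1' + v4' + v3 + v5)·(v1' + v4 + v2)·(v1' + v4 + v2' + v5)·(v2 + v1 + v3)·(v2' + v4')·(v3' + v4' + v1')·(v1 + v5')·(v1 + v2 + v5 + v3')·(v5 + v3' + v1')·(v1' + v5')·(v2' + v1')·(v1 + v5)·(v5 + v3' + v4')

No

Try v2 = 0.
Try v1 = 0.
Unit clause (v3) forces v3 = 1.
Unit clause (v4') forces v4 = 0.
Unit clause (v5') forces v5 = 0.
But (v5) is also a unit clause — contradiction.
So v1 must be the other value — set v1 = 1.
Unit clause (v4) forces v4 = 1.
Unit clause (v3') forces v3 = 0.
Unit clause (v5) forces v5 = 1.
But (v5') is also a unit clause — contradiction.
Either choice for v1 ends in contradiction.
So v2 must be the other value — set v2 = 1.
Unit clause (v4') forces v4 = 0.
Unit clause (v1') forces v1 = 0.
Unit clause (v5') forces v5 = 0.
But (v5) is also a unit clause — contradiction.
Either choice for v2 ends in contradiction.
No assignment satisfies every clause.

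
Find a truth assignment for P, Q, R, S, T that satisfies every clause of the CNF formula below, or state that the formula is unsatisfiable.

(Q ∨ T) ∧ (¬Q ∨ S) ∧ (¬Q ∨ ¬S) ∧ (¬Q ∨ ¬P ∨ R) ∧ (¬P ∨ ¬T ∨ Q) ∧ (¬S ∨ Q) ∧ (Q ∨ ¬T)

Branch on Q: set Q = True.
The clause (S) is unit, so S = True.
That conflicts with the unit clause (¬S).
Undo Q and try Q = False.
The clause (T) is unit, so T = True.
That conflicts with the unit clause (¬T).
Both values of Q lead to a conflict.

UNSATISFIABLE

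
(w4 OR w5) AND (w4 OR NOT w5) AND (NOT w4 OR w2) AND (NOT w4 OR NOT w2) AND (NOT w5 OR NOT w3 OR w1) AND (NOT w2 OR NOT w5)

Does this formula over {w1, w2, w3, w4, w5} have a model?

Branch on w4: set w4 = true.
Unit clause (w2) forces w2 = true.
Now (NOT w2) is unsatisfied and unit — conflict.
Undo w4 and try w4 = false.
Unit clause (w5) forces w5 = true.
Now (NOT w5) is unsatisfied and unit — conflict.
Either choice for w4 ends in contradiction.
No assignment satisfies every clause.

No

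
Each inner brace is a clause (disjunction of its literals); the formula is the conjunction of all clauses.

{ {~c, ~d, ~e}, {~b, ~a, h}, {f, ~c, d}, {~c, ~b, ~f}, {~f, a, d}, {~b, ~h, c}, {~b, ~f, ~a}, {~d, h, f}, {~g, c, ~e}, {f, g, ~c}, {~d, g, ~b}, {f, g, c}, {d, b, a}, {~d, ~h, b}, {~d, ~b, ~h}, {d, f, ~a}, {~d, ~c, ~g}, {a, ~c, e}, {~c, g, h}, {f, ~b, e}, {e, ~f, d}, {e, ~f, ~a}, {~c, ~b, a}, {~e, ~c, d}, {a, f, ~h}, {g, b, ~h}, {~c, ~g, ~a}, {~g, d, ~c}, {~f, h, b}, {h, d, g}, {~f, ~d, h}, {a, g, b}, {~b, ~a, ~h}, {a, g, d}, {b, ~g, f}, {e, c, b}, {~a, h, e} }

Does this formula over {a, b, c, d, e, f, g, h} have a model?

No, unsatisfiable

Try c = 0.
Try b = 0.
The clause (e) is unit, so e = 1.
The clause (~g) is unit, so g = 0.
The clause (f) is unit, so f = 1.
The clause (~h) is unit, so h = 0.
Now (h) is unsatisfied and unit — conflict.
So b must be the other value — set b = 1.
The clause (~h) is unit, so h = 0.
The clause (~a) is unit, so a = 0.
Try f = 0.
The clause (~d) is unit, so d = 0.
The clause (g) is unit, so g = 1.
The clause (~e) is unit, so e = 0.
Now (e) is unsatisfied and unit — conflict.
So f must be the other value — set f = 1.
The clause (d) is unit, so d = 1.
Now (~d) is unsatisfied and unit — conflict.
Either choice for f ends in contradiction.
Either choice for b ends in contradiction.
So c must be the other value — set c = 1.
Try d = 0.
The clause (f) is unit, so f = 1.
The clause (~b) is unit, so b = 0.
The clause (a) is unit, so a = 1.
The clause (e) is unit, so e = 1.
Now (~e) is unsatisfied and unit — conflict.
So d must be the other value — set d = 1.
The clause (~e) is unit, so e = 0.
The clause (~g) is unit, so g = 0.
The clause (f) is unit, so f = 1.
The clause (~b) is unit, so b = 0.
The clause (~h) is unit, so h = 0.
Now (h) is unsatisfied and unit — conflict.
Either choice for d ends in contradiction.
Either choice for c ends in contradiction.
No assignment satisfies every clause.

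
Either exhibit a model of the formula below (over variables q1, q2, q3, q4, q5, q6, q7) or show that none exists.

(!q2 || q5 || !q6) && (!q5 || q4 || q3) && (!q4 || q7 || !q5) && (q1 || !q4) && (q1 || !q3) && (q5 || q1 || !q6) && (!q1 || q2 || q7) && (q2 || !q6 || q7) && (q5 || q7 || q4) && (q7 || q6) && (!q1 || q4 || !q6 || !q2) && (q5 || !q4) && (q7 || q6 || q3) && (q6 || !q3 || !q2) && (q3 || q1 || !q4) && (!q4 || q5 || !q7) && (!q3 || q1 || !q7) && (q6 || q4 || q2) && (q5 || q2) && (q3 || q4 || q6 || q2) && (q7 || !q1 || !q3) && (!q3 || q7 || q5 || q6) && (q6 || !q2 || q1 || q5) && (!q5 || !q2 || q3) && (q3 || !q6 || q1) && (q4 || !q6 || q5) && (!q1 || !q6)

Try q1 = true.
The clause (!q6) is unit, so q6 = false.
The clause (q7) is unit, so q7 = true.
Try q5 = false.
The clause (!q4) is unit, so q4 = false.
The clause (q2) is unit, so q2 = true.
The clause (!q3) is unit, so q3 = false.
This assignment satisfies each clause.

q1 ↦ true,  q2 ↦ true,  q3 ↦ false,  q4 ↦ false,  q5 ↦ false,  q6 ↦ false,  q7 ↦ true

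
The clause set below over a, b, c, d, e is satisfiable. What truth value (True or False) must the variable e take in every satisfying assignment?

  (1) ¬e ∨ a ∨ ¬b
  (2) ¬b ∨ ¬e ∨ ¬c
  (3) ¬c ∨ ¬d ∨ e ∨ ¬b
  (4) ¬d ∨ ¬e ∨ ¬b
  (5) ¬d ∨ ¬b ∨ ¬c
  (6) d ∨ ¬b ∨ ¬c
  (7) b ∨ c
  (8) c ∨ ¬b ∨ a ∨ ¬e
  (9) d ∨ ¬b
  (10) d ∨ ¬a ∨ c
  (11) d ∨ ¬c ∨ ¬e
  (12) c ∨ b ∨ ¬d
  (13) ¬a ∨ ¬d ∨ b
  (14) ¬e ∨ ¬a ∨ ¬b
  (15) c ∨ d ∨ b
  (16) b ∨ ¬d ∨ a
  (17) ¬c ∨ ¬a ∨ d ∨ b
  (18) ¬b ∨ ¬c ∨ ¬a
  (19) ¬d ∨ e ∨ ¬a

Suppose e = True.
Try a = True.
From the singleton clause (¬b), b = False.
From the singleton clause (c), c = True.
From the singleton clause (d), d = True.
That conflicts with the unit clause (¬d).
That branch fails; take a = False instead.
From the singleton clause (¬b), b = False.
From the singleton clause (c), c = True.
From the singleton clause (d), d = True.
That conflicts with the unit clause (¬d).
Either choice for a ends in contradiction.
So every satisfying assignment has e = False.

False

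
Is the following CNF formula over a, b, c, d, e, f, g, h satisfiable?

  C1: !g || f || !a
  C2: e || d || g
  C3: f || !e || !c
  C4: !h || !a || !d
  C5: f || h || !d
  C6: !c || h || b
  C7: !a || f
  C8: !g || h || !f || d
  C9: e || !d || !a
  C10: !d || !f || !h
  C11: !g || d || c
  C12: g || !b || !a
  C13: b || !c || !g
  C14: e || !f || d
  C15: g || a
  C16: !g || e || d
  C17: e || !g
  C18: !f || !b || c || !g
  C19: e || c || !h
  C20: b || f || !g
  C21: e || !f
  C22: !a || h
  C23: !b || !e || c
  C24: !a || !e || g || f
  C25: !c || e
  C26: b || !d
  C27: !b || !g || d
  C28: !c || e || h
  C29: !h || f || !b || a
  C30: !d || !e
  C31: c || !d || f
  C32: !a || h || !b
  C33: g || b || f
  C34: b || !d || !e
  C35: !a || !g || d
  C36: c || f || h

Branch on a: set a = true.
Unit clause (f) forces f = true.
Unit clause (e) forces e = true.
Unit clause (h) forces h = true.
Unit clause (!d) forces d = false.
Unit clause (!g) forces g = false.
Unit clause (!b) forces b = false.
All clauses hold; c can take either value.
A satisfying assignment: a ↦ true, b ↦ false, c ↦ false, d ↦ false, e ↦ true, f ↦ true, g ↦ false, h ↦ true.

Yes, satisfiable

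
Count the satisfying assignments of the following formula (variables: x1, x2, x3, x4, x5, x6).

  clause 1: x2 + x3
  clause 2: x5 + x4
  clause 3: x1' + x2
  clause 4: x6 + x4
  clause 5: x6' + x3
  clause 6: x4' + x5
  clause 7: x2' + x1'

7

There are 2^6 = 64 truth assignments over (x1, x2, x3, x4, x5, x6).
Split on x5. With x5 = 1, the clauses containing x5 are satisfied and x5' drops from the rest; 7 of the 2^5 = 32 assignments to the other variables satisfy what remains.
With x5 = 0, by the same count on the reduced clause set, 0 assignments work.
(One model: x1=F, x2=F, x3=T, x4=F, x5=T, x6=T.)
Total: 7 + 0 = 7.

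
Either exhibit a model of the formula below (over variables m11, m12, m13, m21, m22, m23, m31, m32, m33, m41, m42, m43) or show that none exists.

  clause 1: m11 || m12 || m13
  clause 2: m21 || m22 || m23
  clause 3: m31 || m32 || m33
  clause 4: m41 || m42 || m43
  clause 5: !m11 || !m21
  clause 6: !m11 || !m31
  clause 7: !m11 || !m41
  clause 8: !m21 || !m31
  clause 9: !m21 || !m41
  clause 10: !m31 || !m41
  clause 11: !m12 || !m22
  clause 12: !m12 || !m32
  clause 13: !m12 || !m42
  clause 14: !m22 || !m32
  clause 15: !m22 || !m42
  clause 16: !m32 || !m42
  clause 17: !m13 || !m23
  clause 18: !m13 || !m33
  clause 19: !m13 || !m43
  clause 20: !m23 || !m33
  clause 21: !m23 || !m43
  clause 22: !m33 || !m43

Case m11 = false:
Case m12 = true:
(!m22) alone gives m22 = false.
(!m32) alone gives m32 = false.
(!m42) alone gives m42 = false.
Case m21 = true:
(!m31) alone gives m31 = false.
(m33) alone gives m33 = true.
(!m41) alone gives m41 = false.
(m43) alone gives m43 = true.
Now (!m43) is unsatisfied and unit — conflict.
So m21 must be the other value — set m21 = false.
(m23) alone gives m23 = true.
(!m13) alone gives m13 = false.
(!m33) alone gives m33 = false.
(m31) alone gives m31 = true.
(!m41) alone gives m41 = false.
(m43) alone gives m43 = true.
Now (!m43) is unsatisfied and unit — conflict.
Both values of m21 lead to a conflict.
So m12 must be the other value — set m12 = false.
(m13) alone gives m13 = true.
(!m23) alone gives m23 = false.
(!m33) alone gives m33 = false.
(!m43) alone gives m43 = false.
Case m21 = true:
(!m31) alone gives m31 = false.
(m32) alone gives m32 = true.
(!m41) alone gives m41 = false.
(m42) alone gives m42 = true.
Now (!m42) is unsatisfied and unit — conflict.
So m21 must be the other value — set m21 = false.
(m22) alone gives m22 = true.
(!m32) alone gives m32 = false.
(m31) alone gives m31 = true.
(!m41) alone gives m41 = false.
(m42) alone gives m42 = true.
Now (!m42) is unsatisfied and unit — conflict.
Both values of m21 lead to a conflict.
Both values of m12 lead to a conflict.
So m11 must be the other value — set m11 = true.
(!m21) alone gives m21 = false.
(!m31) alone gives m31 = false.
(!m41) alone gives m41 = false.
Case m22 = true:
(!m12) alone gives m12 = false.
(!m32) alone gives m32 = false.
(m33) alone gives m33 = true.
(!m42) alone gives m42 = false.
(m43) alone gives m43 = true.
Now (!m43) is unsatisfied and unit — conflict.
So m22 must be the other value — set m22 = false.
(m23) alone gives m23 = true.
(!m13) alone gives m13 = false.
(!m33) alone gives m33 = false.
(m32) alone gives m32 = true.
(!m12) alone gives m12 = false.
(!m42) alone gives m42 = false.
(m43) alone gives m43 = true.
Now (!m43) is unsatisfied and unit — conflict.
Both values of m22 lead to a conflict.
Both values of m11 lead to a conflict.

UNSATISFIABLE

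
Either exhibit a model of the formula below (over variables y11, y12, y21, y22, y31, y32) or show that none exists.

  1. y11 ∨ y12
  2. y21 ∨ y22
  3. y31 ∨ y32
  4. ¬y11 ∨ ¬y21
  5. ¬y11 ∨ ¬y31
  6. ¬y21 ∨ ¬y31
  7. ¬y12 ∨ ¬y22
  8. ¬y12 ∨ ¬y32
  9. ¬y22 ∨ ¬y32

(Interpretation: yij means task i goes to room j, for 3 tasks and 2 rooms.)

UNSATISFIABLE

Branch on y11: set y11 = True.
The clause (¬y21) is unit, so y21 = False.
The clause (y22) is unit, so y22 = True.
The clause (¬y31) is unit, so y31 = False.
The clause (y32) is unit, so y32 = True.
But (¬y32) is also a unit clause — contradiction.
Backtrack on y11: now try y11 = False.
The clause (y12) is unit, so y12 = True.
The clause (¬y22) is unit, so y22 = False.
The clause (y21) is unit, so y21 = True.
The clause (¬y31) is unit, so y31 = False.
The clause (y32) is unit, so y32 = True.
But (¬y32) is also a unit clause — contradiction.
Either choice for y11 ends in contradiction.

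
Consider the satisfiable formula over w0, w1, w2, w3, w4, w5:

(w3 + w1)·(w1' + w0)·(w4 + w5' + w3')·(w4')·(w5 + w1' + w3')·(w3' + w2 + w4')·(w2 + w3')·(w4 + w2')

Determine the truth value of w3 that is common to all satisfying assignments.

False

Suppose w3 = 1.
From the singleton clause (w4'), w4 = 0.
From the singleton clause (w5'), w5 = 0.
From the singleton clause (w1'), w1 = 0.
From the singleton clause (w2), w2 = 1.
But (w2') is also a unit clause — contradiction.
So every satisfying assignment has w3 = False.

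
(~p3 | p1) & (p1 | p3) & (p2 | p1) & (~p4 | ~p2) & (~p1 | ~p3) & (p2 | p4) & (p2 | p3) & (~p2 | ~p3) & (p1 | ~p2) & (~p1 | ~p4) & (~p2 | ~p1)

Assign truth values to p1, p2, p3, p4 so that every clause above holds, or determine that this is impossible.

Try p3 = 0.
The clause (p1) is unit, so p1 = 1.
The clause (p2) is unit, so p2 = 1.
Now (~p2) is unsatisfied and unit — conflict.
Undo p3 and try p3 = 1.
The clause (p1) is unit, so p1 = 1.
Now (~p1) is unsatisfied and unit — conflict.
Neither p3 = 1 nor p3 = 0 works.

UNSATISFIABLE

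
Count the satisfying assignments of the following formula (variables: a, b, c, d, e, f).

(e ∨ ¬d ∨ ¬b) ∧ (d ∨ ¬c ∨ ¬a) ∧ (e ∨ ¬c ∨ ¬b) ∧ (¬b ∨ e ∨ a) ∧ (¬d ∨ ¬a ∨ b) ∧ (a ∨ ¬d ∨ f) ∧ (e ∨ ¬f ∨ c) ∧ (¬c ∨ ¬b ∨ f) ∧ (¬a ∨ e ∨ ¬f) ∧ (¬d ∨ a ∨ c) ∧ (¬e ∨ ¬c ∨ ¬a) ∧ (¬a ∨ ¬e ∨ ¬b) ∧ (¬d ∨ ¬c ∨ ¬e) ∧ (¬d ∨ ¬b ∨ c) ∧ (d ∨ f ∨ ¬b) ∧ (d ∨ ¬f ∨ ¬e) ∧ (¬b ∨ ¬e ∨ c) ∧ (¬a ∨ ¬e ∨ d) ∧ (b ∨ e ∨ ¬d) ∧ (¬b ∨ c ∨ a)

6

There are 2^6 = 64 truth assignments over (a, b, c, d, e, f).
Split on b. With b = True, the clauses containing b are satisfied and ¬b drops from the rest; 0 of the 2^5 = 32 assignments to the other variables satisfy what remains.
With b = False, by the same count on the reduced clause set, 6 assignments work.
(One model: a=F, b=F, c=F, d=F, e=F, f=F.)
Total: 0 + 6 = 6.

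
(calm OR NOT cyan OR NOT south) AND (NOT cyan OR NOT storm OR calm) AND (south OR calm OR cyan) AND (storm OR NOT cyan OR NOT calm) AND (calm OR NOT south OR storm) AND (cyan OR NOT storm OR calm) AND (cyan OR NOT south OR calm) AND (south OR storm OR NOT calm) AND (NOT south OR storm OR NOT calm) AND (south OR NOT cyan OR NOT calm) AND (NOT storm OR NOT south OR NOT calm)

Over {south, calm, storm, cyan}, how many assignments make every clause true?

There are 2^4 = 16 truth assignments over (south, calm, storm, cyan).
Check each against the 11 clauses (columns in the order south, calm, storm, cyan):
  F F F F  ✗ fails (south OR calm OR cyan)
  F F F T  ✓ satisfies all
  F F T F  ✗ fails (south OR calm OR cyan)
  F F T T  ✗ fails (NOT cyan OR NOT storm OR calm)
  F T F F  ✗ fails (south OR storm OR NOT calm)
  F T F T  ✗ fails (storm OR NOT cyan OR NOT calm)
  F T T F  ✓ satisfies all
  F T T T  ✗ fails (south OR NOT cyan OR NOT calm)
  T F F F  ✗ fails (calm OR NOT south OR storm)
  T F F T  ✗ fails (calm OR NOT cyan OR NOT south)
  T F T F  ✗ fails (cyan OR NOT storm OR calm)
  T F T T  ✗ fails (calm OR NOT cyan OR NOT south)
  T T F F  ✗ fails (NOT south OR storm OR NOT calm)
  T T F T  ✗ fails (storm OR NOT cyan OR NOT calm)
  T T T F  ✗ fails (NOT storm OR NOT south OR NOT calm)
  T T T T  ✗ fails (NOT storm OR NOT south OR NOT calm)
2 of the 16 rows are models.

2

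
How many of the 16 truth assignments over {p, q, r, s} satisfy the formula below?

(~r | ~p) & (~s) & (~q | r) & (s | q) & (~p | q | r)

There are 2^4 = 16 truth assignments over (p, q, r, s).
Split on q. With q = 1, the clauses containing q are satisfied and ~q drops from the rest; 1 of the 2^3 = 8 assignments to the other variables satisfy what remains.
With q = 0, by the same count on the reduced clause set, 0 assignments work.
Total: 1 + 0 = 1.

1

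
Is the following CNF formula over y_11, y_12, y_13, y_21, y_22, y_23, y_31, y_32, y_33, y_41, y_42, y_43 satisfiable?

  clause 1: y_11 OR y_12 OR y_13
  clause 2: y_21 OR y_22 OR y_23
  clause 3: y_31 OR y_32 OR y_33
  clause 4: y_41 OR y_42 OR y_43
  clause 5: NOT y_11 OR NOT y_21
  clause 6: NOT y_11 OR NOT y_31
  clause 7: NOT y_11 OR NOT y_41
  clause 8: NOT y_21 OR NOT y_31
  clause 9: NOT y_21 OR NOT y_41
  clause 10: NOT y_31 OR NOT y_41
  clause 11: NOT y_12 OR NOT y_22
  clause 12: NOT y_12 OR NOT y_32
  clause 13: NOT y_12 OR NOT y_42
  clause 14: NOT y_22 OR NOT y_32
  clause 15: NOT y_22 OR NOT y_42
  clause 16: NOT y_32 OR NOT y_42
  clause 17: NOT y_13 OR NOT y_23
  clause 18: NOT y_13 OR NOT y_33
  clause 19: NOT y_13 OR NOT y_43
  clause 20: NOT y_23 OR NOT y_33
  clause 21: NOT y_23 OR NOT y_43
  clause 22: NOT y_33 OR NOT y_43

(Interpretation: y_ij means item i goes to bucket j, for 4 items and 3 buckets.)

Branch on y_11: set y_11 = false.
Branch on y_12: set y_12 = true.
Unit clause (NOT y_22) forces y_22 = false.
Unit clause (NOT y_32) forces y_32 = false.
Unit clause (NOT y_42) forces y_42 = false.
Branch on y_21: set y_21 = true.
Unit clause (NOT y_31) forces y_31 = false.
Unit clause (y_33) forces y_33 = true.
Unit clause (NOT y_41) forces y_41 = false.
Unit clause (y_43) forces y_43 = true.
But (NOT y_43) is also a unit clause — contradiction.
So y_21 must be the other value — set y_21 = false.
Unit clause (y_23) forces y_23 = true.
Unit clause (NOT y_13) forces y_13 = false.
Unit clause (NOT y_33) forces y_33 = false.
Unit clause (y_31) forces y_31 = true.
Unit clause (NOT y_41) forces y_41 = false.
Unit clause (y_43) forces y_43 = true.
But (NOT y_43) is also a unit clause — contradiction.
Both values of y_21 lead to a conflict.
So y_12 must be the other value — set y_12 = false.
Unit clause (y_13) forces y_13 = true.
Unit clause (NOT y_23) forces y_23 = false.
Unit clause (NOT y_33) forces y_33 = false.
Unit clause (NOT y_43) forces y_43 = false.
Branch on y_21: set y_21 = true.
Unit clause (NOT y_31) forces y_31 = false.
Unit clause (y_32) forces y_32 = true.
Unit clause (NOT y_41) forces y_41 = false.
Unit clause (y_42) forces y_42 = true.
But (NOT y_42) is also a unit clause — contradiction.
So y_21 must be the other value — set y_21 = false.
Unit clause (y_22) forces y_22 = true.
Unit clause (NOT y_32) forces y_32 = false.
Unit clause (y_31) forces y_31 = true.
Unit clause (NOT y_41) forces y_41 = false.
Unit clause (y_42) forces y_42 = true.
But (NOT y_42) is also a unit clause — contradiction.
Both values of y_21 lead to a conflict.
Both values of y_12 lead to a conflict.
So y_11 must be the other value — set y_11 = true.
Unit clause (NOT y_21) forces y_21 = false.
Unit clause (NOT y_31) forces y_31 = false.
Unit clause (NOT y_41) forces y_41 = false.
Branch on y_22: set y_22 = true.
Unit clause (NOT y_12) forces y_12 = false.
Unit clause (NOT y_32) forces y_32 = false.
Unit clause (y_33) forces y_33 = true.
Unit clause (NOT y_42) forces y_42 = false.
Unit clause (y_43) forces y_43 = true.
But (NOT y_43) is also a unit clause — contradiction.
So y_22 must be the other value — set y_22 = false.
Unit clause (y_23) forces y_23 = true.
Unit clause (NOT y_13) forces y_13 = false.
Unit clause (NOT y_33) forces y_33 = false.
Unit clause (y_32) forces y_32 = true.
Unit clause (NOT y_12) forces y_12 = false.
Unit clause (NOT y_42) forces y_42 = false.
Unit clause (y_43) forces y_43 = true.
But (NOT y_43) is also a unit clause — contradiction.
Both values of y_22 lead to a conflict.
Both values of y_11 lead to a conflict.
No assignment satisfies every clause.

No, unsatisfiable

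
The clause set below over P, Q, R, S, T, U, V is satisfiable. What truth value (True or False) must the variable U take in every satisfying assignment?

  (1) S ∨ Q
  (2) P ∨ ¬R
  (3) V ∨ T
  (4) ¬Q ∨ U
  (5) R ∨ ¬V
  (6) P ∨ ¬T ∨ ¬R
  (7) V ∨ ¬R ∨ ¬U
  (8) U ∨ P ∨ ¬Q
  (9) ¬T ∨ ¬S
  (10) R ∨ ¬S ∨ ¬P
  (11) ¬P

True

Suppose U = False.
From the singleton clause (¬Q), Q = False.
From the singleton clause (S), S = True.
From the singleton clause (¬T), T = False.
From the singleton clause (V), V = True.
From the singleton clause (R), R = True.
From the singleton clause (P), P = True.
Now (¬P) is unsatisfied and unit — conflict.
So every satisfying assignment has U = True.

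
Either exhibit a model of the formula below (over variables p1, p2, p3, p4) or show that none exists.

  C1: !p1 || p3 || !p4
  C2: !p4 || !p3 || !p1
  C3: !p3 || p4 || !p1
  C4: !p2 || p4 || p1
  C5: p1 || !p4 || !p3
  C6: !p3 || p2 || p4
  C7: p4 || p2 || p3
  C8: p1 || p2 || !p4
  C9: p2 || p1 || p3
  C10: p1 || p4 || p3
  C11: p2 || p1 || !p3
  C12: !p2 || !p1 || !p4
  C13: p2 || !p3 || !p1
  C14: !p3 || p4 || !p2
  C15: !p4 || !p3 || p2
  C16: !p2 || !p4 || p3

Suppose p1 = true.
Suppose p3 = false.
From the singleton clause (!p4), p4 = false.
From the singleton clause (p2), p2 = true.
Every clause now holds.

p1 ↦ true; p2 ↦ true; p3 ↦ false; p4 ↦ false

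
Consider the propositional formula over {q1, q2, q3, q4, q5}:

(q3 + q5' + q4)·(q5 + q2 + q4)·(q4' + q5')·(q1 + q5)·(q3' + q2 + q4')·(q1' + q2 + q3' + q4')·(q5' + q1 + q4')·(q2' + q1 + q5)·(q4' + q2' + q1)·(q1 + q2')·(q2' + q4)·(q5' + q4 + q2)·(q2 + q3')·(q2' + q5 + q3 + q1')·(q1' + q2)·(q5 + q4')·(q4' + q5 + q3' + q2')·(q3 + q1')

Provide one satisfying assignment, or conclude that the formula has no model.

UNSATISFIABLE

Case q4 = 0:
The clause (q2') is unit, so q2 = 0.
The clause (q5) is unit, so q5 = 1.
Now (q5') is unsatisfied and unit — conflict.
So q4 must be the other value — set q4 = 1.
The clause (q5') is unit, so q5 = 0.
Now (q5) is unsatisfied and unit — conflict.
Either choice for q4 ends in contradiction.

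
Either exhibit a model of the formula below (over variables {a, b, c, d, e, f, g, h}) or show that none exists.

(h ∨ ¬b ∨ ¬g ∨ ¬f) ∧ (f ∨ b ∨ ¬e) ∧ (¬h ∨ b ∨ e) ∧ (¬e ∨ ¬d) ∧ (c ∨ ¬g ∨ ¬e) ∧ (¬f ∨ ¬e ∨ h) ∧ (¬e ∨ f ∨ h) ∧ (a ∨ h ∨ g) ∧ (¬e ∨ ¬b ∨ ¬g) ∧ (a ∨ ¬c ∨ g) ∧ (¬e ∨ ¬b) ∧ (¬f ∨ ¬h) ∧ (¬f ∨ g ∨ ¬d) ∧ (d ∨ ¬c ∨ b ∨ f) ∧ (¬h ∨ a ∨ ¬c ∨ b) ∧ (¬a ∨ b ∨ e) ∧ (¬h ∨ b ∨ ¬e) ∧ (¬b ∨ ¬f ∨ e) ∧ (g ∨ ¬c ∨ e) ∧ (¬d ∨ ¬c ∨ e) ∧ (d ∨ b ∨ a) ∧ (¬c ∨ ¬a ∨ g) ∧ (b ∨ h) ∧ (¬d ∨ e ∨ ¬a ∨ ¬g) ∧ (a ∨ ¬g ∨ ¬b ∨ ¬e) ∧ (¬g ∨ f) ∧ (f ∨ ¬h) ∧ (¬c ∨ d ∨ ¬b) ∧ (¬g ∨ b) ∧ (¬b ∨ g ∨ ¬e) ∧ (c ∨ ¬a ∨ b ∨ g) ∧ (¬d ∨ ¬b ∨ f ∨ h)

Branch on e: set e = False.
Branch on h: set h = False.
The clause (b) is unit, so b = True.
The clause (¬f) is unit, so f = False.
The clause (¬g) is unit, so g = False.
The clause (a) is unit, so a = True.
The clause (¬c) is unit, so c = False.
The clause (¬d) is unit, so d = False.
This assignment satisfies each clause.

a=True,  b=True,  c=False,  d=False,  e=False,  f=False,  g=False,  h=False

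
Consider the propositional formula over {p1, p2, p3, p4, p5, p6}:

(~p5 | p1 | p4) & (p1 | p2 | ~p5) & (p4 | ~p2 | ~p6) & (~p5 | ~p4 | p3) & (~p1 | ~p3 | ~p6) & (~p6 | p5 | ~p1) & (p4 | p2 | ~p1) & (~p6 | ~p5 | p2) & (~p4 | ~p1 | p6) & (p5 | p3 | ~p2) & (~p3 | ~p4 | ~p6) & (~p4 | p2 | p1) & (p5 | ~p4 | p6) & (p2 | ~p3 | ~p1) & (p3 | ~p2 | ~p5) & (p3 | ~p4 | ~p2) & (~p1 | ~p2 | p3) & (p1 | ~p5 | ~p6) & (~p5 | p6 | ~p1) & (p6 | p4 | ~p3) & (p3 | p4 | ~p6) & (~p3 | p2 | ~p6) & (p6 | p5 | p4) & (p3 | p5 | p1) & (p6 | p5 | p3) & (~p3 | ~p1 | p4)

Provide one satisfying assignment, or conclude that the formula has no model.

Case p5 = 1:
Case p1 = 0:
From the singleton clause (p4), p4 = 1.
From the singleton clause (p2), p2 = 1.
From the singleton clause (p3), p3 = 1.
From the singleton clause (~p6), p6 = 0.
Every clause now holds.

p1: 0,  p2: 1,  p3: 1,  p4: 1,  p5: 1,  p6: 0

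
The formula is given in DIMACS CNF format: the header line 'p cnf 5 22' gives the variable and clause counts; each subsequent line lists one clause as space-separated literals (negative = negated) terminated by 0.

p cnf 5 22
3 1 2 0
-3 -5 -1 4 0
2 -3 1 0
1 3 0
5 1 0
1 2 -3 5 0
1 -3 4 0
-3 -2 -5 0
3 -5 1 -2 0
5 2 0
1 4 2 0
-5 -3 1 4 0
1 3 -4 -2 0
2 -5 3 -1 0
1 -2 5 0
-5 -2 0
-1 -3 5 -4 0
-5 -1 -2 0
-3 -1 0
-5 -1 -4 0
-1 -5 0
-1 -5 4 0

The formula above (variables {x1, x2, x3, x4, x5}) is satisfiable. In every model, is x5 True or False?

False

Suppose x5 = True.
(¬x2) alone gives x2 = False.
(¬x1) alone gives x1 = False.
(x3) alone gives x3 = True.
That conflicts with the unit clause (¬x3).
So every satisfying assignment has x5 = False.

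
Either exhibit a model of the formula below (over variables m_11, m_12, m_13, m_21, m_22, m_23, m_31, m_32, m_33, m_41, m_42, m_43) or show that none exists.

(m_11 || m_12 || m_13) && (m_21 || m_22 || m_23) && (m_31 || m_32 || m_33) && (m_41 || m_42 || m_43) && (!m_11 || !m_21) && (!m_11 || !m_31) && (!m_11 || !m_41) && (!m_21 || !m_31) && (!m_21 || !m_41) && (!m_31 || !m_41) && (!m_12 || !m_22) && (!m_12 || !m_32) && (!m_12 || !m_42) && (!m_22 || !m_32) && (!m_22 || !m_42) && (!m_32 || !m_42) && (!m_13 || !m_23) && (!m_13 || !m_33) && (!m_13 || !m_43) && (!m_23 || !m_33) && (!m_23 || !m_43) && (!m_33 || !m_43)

UNSATISFIABLE

Try m_11 = false.
Try m_12 = true.
From the singleton clause (!m_22), m_22 = false.
From the singleton clause (!m_32), m_32 = false.
From the singleton clause (!m_42), m_42 = false.
Try m_21 = true.
From the singleton clause (!m_31), m_31 = false.
From the singleton clause (m_33), m_33 = true.
From the singleton clause (!m_41), m_41 = false.
From the singleton clause (m_43), m_43 = true.
Now (!m_43) is unsatisfied and unit — conflict.
That branch fails; take m_21 = false instead.
From the singleton clause (m_23), m_23 = true.
From the singleton clause (!m_13), m_13 = false.
From the singleton clause (!m_33), m_33 = false.
From the singleton clause (m_31), m_31 = true.
From the singleton clause (!m_41), m_41 = false.
From the singleton clause (m_43), m_43 = true.
Now (!m_43) is unsatisfied and unit — conflict.
Neither m_21 = true nor m_21 = false works.
That branch fails; take m_12 = false instead.
From the singleton clause (m_13), m_13 = true.
From the singleton clause (!m_23), m_23 = false.
From the singleton clause (!m_33), m_33 = false.
From the singleton clause (!m_43), m_43 = false.
Try m_21 = true.
From the singleton clause (!m_31), m_31 = false.
From the singleton clause (m_32), m_32 = true.
From the singleton clause (!m_41), m_41 = false.
From the singleton clause (m_42), m_42 = true.
Now (!m_42) is unsatisfied and unit — conflict.
That branch fails; take m_21 = false instead.
From the singleton clause (m_22), m_22 = true.
From the singleton clause (!m_32), m_32 = false.
From the singleton clause (m_31), m_31 = true.
From the singleton clause (!m_41), m_41 = false.
From the singleton clause (m_42), m_42 = true.
Now (!m_42) is unsatisfied and unit — conflict.
Neither m_21 = true nor m_21 = false works.
Neither m_12 = true nor m_12 = false works.
That branch fails; take m_11 = true instead.
From the singleton clause (!m_21), m_21 = false.
From the singleton clause (!m_31), m_31 = false.
From the singleton clause (!m_41), m_41 = false.
Try m_22 = true.
From the singleton clause (!m_12), m_12 = false.
From the singleton clause (!m_32), m_32 = false.
From the singleton clause (m_33), m_33 = true.
From the singleton clause (!m_42), m_42 = false.
From the singleton clause (m_43), m_43 = true.
Now (!m_43) is unsatisfied and unit — conflict.
That branch fails; take m_22 = false instead.
From the singleton clause (m_23), m_23 = true.
From the singleton clause (!m_13), m_13 = false.
From the singleton clause (!m_33), m_33 = false.
From the singleton clause (m_32), m_32 = true.
From the singleton clause (!m_12), m_12 = false.
From the singleton clause (!m_42), m_42 = false.
From the singleton clause (m_43), m_43 = true.
Now (!m_43) is unsatisfied and unit — conflict.
Neither m_22 = true nor m_22 = false works.
Neither m_11 = true nor m_11 = false works.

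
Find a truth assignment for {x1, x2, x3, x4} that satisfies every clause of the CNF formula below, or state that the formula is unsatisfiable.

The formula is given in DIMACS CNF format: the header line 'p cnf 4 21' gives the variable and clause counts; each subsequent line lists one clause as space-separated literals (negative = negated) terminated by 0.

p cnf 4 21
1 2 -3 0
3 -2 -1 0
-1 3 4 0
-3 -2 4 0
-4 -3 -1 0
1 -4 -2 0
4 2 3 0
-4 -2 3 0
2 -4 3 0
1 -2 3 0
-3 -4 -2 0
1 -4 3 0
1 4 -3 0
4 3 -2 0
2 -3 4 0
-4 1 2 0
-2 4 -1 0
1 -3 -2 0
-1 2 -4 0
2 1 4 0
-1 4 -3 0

Case x1 = True:
Case x3 = True:
From the singleton clause (¬x4), x4 = False.
But (x4) is also a unit clause — contradiction.
Undo x3 and try x3 = False.
From the singleton clause (¬x2), x2 = False.
From the singleton clause (x4), x4 = True.
But (¬x4) is also a unit clause — contradiction.
Both values of x3 lead to a conflict.
Undo x1 and try x1 = False.
Case x2 = True:
From the singleton clause (¬x4), x4 = False.
From the singleton clause (¬x3), x3 = False.
But (x3) is also a unit clause — contradiction.
Undo x2 and try x2 = False.
From the singleton clause (¬x3), x3 = False.
From the singleton clause (x4), x4 = True.
But (¬x4) is also a unit clause — contradiction.
Both values of x2 lead to a conflict.
Both values of x1 lead to a conflict.

UNSATISFIABLE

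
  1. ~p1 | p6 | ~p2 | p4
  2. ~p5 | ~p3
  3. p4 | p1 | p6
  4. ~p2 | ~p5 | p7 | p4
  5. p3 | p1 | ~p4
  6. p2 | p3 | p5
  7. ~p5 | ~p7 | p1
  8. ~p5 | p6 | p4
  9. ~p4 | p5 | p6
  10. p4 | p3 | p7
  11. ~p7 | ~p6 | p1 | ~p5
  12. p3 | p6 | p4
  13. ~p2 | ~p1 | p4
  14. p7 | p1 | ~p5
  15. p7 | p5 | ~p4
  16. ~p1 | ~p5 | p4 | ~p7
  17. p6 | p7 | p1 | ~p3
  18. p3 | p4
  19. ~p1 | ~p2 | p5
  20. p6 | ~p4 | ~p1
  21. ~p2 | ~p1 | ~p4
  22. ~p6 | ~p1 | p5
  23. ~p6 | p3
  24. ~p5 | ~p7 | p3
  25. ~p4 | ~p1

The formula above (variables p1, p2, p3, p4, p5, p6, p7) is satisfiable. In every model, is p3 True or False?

Suppose p3 = 0.
Unit clause (p4) forces p4 = 1.
Unit clause (p1) forces p1 = 1.
But (~p1) is also a unit clause — contradiction.
So every satisfying assignment has p3 = True.

True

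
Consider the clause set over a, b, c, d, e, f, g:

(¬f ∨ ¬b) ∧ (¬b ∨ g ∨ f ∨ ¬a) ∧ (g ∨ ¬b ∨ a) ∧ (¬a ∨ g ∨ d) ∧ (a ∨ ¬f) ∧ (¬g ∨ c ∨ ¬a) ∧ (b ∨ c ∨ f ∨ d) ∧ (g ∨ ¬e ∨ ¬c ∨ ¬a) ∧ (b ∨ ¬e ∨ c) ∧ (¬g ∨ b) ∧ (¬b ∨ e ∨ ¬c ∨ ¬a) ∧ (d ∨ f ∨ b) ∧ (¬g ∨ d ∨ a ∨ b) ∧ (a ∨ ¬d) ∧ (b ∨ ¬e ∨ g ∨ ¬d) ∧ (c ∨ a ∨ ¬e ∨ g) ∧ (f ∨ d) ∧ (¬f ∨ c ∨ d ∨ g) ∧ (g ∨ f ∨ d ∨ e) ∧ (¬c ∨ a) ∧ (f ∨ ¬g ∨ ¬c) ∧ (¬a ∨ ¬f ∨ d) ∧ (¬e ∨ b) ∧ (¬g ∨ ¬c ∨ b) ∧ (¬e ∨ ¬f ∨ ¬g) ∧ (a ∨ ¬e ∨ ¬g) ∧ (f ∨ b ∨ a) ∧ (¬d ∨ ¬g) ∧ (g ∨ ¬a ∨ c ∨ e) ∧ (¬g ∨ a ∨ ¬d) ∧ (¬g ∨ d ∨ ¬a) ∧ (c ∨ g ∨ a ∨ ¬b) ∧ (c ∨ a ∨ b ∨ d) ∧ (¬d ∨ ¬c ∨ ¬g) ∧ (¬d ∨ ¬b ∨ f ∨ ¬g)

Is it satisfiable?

Suppose f = True.
Unit clause (¬b) forces b = False.
Unit clause (a) forces a = True.
Unit clause (¬g) forces g = False.
Unit clause (d) forces d = True.
Unit clause (¬e) forces e = False.
Unit clause (c) forces c = True.
This assignment satisfies each clause.
A satisfying assignment: a ↦ True; b ↦ False; c ↦ True; d ↦ True; e ↦ False; f ↦ True; g ↦ False.

Yes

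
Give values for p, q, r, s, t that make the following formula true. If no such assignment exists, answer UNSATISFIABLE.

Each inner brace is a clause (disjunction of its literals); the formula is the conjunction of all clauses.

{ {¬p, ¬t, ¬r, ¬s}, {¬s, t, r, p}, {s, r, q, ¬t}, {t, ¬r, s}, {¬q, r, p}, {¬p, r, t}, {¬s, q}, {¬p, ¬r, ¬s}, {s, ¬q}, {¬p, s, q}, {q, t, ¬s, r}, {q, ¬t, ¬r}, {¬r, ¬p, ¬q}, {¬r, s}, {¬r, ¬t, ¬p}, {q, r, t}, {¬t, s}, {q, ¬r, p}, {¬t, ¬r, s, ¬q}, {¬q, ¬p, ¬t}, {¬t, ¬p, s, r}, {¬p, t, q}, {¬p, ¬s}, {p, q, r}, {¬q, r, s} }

Suppose s = True.
Unit clause (q) forces q = True.
Unit clause (¬p) forces p = False.
Unit clause (r) forces r = True.
All clauses hold; t can take either value.

p=False, q=True, r=True, s=True, t=False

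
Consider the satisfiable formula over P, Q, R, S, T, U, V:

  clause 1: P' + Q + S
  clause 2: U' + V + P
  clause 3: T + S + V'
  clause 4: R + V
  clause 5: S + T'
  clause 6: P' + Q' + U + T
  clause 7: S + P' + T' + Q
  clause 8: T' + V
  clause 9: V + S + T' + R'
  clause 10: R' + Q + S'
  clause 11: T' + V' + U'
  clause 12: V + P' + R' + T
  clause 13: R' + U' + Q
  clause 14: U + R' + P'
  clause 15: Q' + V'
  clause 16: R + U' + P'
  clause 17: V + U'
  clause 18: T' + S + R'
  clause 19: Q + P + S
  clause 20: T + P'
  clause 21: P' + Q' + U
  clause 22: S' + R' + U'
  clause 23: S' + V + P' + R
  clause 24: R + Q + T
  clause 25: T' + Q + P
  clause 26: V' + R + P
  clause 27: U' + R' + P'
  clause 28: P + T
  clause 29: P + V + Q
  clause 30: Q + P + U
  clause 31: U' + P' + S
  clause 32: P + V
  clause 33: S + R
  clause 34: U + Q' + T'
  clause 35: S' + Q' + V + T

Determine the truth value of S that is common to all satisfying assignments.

True

Suppose S = 0.
(T') alone gives T = 0.
(V') alone gives V = 0.
(R) alone gives R = 1.
(P') alone gives P = 0.
But (P) is also a unit clause — contradiction.
So every satisfying assignment has S = True.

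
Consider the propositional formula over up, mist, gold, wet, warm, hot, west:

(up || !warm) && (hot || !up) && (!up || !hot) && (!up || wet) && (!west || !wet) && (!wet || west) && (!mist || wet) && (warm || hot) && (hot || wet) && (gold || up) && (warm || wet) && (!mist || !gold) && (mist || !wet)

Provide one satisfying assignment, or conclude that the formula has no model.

Try up = true.
Unit clause (hot) forces hot = true.
But (!hot) is also a unit clause — contradiction.
That branch fails; take up = false instead.
Unit clause (!warm) forces warm = false.
Unit clause (hot) forces hot = true.
Unit clause (gold) forces gold = true.
Unit clause (wet) forces wet = true.
Unit clause (!west) forces west = false.
But (west) is also a unit clause — contradiction.
Both values of up lead to a conflict.

UNSATISFIABLE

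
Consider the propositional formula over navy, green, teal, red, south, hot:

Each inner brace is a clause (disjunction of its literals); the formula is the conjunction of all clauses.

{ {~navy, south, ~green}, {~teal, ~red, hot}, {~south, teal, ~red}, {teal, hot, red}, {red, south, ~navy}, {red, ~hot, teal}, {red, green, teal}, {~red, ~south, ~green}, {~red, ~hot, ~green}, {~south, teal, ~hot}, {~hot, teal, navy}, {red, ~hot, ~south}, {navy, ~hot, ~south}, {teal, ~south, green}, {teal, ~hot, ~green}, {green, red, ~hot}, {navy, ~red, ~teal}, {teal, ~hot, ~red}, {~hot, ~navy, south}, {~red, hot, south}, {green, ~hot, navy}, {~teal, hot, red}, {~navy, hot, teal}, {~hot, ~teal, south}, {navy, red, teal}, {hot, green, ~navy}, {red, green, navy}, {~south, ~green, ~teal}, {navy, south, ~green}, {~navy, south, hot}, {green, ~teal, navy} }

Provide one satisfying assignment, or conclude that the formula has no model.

Suppose navy = 1.
Suppose south = 1.
Suppose teal = 1.
Unit clause (~green) forces green = 0.
Unit clause (hot) forces hot = 1.
Unit clause (red) forces red = 1.
All clauses are satisfied.

navy ↦ 1,  green ↦ 0,  teal ↦ 1,  red ↦ 1,  south ↦ 1,  hot ↦ 1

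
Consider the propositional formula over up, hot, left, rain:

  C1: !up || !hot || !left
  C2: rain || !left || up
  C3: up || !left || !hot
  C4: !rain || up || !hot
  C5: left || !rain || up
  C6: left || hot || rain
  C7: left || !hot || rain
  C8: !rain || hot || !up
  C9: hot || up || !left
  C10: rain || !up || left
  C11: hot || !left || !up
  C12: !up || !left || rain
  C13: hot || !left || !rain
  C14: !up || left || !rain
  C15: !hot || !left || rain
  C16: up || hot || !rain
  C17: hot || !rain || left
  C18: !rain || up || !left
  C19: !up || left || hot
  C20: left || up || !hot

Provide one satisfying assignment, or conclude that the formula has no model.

UNSATISFIABLE

Suppose up = false.
Suppose rain = true.
(!hot) alone gives hot = false.
But (hot) is also a unit clause — contradiction.
So rain must be the other value — set rain = false.
(!left) alone gives left = false.
(hot) alone gives hot = true.
But (!hot) is also a unit clause — contradiction.
Both values of rain lead to a conflict.
So up must be the other value — set up = true.
Suppose hot = false.
(!rain) alone gives rain = false.
(left) alone gives left = true.
But (!left) is also a unit clause — contradiction.
So hot must be the other value — set hot = true.
(!left) alone gives left = false.
(rain) alone gives rain = true.
But (!rain) is also a unit clause — contradiction.
Both values of hot lead to a conflict.
Both values of up lead to a conflict.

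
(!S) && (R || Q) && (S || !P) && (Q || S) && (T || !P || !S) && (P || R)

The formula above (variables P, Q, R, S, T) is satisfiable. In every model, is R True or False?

Suppose R = false.
Unit clause (!S) forces S = false.
Unit clause (Q) forces Q = true.
Unit clause (!P) forces P = false.
But (P) is also a unit clause — contradiction.
So every satisfying assignment has R = True.

True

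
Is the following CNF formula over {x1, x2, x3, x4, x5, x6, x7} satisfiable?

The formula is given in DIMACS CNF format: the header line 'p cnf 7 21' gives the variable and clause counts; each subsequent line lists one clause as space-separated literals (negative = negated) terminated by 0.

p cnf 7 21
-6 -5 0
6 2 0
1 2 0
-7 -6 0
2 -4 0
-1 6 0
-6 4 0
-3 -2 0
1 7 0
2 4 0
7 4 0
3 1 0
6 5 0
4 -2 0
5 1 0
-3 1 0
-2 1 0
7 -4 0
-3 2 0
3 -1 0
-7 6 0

No

Suppose x6 = False.
From the singleton clause (x2), x2 = True.
From the singleton clause (¬x1), x1 = False.
But (x1) is also a unit clause — contradiction.
Backtrack on x6: now try x6 = True.
From the singleton clause (¬x5), x5 = False.
From the singleton clause (¬x7), x7 = False.
From the singleton clause (x4), x4 = True.
But (¬x4) is also a unit clause — contradiction.
Neither x6 = True nor x6 = False works.
No assignment satisfies every clause.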